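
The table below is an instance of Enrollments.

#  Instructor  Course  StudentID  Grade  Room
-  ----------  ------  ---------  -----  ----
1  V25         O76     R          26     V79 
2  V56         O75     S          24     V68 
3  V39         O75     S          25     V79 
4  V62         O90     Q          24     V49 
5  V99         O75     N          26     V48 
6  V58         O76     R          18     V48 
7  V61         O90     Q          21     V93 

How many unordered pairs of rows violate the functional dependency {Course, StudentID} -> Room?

3

(Course=O76, StudentID=R): violating pairs (1,6) — 1 pair.
(Course=O75, StudentID=S): violating pairs (2,3) — 1 pair.
(Course=O90, StudentID=Q): violating pairs (4,7) — 1 pair.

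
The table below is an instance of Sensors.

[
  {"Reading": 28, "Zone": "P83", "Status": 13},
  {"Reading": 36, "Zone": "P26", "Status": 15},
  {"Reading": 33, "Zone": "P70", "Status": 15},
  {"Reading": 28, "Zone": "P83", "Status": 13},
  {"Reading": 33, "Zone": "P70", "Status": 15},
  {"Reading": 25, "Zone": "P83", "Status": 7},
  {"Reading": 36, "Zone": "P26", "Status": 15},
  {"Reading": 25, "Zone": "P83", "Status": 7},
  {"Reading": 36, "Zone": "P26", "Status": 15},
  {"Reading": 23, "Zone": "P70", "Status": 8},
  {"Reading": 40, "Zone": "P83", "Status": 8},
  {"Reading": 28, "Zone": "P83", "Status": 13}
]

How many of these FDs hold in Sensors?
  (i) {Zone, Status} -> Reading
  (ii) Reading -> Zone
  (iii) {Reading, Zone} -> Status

3

(i) {Zone, Status} -> Reading: every LHS value maps to a single RHS value — holds.
(ii) Reading -> Zone: every LHS value maps to a single RHS value — holds.
(iii) {Reading, Zone} -> Status: every LHS value maps to a single RHS value — holds.
3 of the 3 dependencies hold.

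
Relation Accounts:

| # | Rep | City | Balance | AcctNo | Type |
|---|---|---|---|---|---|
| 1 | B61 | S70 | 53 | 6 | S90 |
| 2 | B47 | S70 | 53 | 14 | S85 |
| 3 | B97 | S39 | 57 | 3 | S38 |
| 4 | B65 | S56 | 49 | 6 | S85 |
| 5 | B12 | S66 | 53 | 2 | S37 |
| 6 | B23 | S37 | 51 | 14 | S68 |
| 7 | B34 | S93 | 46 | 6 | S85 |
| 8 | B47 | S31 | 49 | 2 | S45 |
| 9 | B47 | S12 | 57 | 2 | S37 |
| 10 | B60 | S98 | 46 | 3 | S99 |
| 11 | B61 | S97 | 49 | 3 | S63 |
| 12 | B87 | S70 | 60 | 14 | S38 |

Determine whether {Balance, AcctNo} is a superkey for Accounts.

All 12 rows have distinct {Balance, AcctNo} values, so {Balance, AcctNo} → (all attributes) holds and {Balance, AcctNo} is a superkey.

Yes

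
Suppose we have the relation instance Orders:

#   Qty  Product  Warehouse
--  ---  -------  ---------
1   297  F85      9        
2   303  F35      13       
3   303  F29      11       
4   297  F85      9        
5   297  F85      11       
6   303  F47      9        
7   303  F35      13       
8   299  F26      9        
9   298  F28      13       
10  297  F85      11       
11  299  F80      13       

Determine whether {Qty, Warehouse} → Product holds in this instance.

Yes

(Qty=297, Warehouse=9): rows 1, 4 → Product = F85, F85 ✓
(Qty=303, Warehouse=13): rows 2, 7 → Product = F35, F35 ✓
(Qty=303, Warehouse=11): row 3 → Product = F29 ✓
(Qty=297, Warehouse=11): rows 5, 10 → Product = F85, F85 ✓
(Qty=303, Warehouse=9): row 6 → Product = F47 ✓
(Qty=299, Warehouse=9): row 8 → Product = F26 ✓
(Qty=298, Warehouse=13): row 9 → Product = F28 ✓
(Qty=299, Warehouse=13): row 11 → Product = F80 ✓
Every {Qty, Warehouse} value is associated with a single Product value, so {Qty, Warehouse} → Product holds.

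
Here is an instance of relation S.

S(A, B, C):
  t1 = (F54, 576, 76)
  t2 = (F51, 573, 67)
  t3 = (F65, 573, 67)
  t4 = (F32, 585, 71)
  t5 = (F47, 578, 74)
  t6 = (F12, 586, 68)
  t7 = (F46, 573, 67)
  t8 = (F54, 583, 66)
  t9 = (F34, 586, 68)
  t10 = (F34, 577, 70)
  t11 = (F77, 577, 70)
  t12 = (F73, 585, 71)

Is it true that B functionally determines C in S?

Yes

B=576: row 1 → C = 76 ✓
B=573: rows 2, 3, 7 → C = 67, 67, 67 ✓
B=585: rows 4, 12 → C = 71, 71 ✓
B=578: row 5 → C = 74 ✓
B=586: rows 6, 9 → C = 68, 68 ✓
B=583: row 8 → C = 66 ✓
B=577: rows 10, 11 → C = 70, 70 ✓
Every B value is associated with a single C value, so B → C holds.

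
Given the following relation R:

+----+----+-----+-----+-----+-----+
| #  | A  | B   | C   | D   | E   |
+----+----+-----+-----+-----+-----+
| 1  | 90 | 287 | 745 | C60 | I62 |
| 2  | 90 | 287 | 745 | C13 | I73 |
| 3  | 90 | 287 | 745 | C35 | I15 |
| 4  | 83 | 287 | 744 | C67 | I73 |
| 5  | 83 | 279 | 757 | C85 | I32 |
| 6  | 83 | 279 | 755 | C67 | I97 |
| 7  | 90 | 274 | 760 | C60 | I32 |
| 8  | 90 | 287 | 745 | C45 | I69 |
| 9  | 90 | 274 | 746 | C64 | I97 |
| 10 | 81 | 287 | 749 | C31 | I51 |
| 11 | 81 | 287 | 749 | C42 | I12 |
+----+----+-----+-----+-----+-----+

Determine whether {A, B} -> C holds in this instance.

No

(A=90, B=287): rows 1, 2, 3, 8 → C = 745, 745, 745, 745 ✓
(A=83, B=287): row 4 → C = 744 ✓
(A=83, B=279): rows 5, 6 → C takes values {757, 755} — violation
(A=90, B=274): rows 7, 9 → C takes values {760, 746} — violation
(A=81, B=287): rows 10, 11 → C = 749, 749 ✓
Two rows agree on {A, B} but differ on C, so {A, B} -> C does not hold.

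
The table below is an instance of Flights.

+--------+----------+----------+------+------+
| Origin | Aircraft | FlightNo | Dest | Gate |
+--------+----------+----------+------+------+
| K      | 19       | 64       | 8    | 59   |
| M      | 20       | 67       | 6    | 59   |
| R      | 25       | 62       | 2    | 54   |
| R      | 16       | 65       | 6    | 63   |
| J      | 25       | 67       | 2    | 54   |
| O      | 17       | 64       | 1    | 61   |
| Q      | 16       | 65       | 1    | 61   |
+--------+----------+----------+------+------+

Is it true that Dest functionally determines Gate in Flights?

No

Dest=8: 1 row → Gate = 59 ✓
Dest=6: 2 rows → Gate takes values {59, 63} — violation
Dest=2: 2 rows → Gate = 54, 54 ✓
Dest=1: 2 rows → Gate = 61, 61 ✓
Two rows agree on Dest but differ on Gate, so Dest -> Gate does not hold.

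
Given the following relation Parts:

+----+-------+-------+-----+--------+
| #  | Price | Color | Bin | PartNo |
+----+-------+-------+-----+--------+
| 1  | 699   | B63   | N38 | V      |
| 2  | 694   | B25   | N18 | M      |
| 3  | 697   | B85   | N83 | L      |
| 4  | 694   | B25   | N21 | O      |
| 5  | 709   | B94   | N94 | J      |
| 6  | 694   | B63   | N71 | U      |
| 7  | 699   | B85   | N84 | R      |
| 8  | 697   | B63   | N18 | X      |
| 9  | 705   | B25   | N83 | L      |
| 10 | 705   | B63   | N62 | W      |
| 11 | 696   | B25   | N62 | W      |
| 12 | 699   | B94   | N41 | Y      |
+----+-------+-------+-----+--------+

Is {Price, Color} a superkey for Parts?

No

Rows 2 and 4 have the same {Price, Color} value (Price=694, Color=B25) but are distinct tuples, so {Price, Color} does not determine every attribute — not a superkey.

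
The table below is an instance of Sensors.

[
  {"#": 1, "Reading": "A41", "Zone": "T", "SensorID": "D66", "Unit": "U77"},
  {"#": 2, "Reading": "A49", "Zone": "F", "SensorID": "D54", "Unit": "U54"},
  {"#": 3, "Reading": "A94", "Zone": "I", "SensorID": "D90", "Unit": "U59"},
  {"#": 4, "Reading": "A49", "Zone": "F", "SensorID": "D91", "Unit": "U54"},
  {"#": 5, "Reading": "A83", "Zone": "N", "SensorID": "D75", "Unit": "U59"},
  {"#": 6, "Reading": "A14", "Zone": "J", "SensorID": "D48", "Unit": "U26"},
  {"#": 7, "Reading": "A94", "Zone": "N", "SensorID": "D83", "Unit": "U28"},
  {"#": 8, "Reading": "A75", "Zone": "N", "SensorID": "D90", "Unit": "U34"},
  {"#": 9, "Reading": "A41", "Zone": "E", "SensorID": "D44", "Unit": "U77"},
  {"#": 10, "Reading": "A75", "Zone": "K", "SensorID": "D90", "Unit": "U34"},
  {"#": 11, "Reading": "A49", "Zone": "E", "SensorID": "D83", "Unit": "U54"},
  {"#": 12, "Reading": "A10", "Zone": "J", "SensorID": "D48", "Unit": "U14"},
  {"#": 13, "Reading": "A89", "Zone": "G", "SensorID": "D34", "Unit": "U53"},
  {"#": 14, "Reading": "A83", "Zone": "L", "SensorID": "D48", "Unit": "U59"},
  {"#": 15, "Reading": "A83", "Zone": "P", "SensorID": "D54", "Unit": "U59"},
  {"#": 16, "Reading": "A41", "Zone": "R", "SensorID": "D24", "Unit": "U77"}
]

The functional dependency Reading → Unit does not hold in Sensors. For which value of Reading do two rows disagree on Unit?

A94

Reading=A41: rows 1, 9, 16 → Unit = U77, U77, U77 ✓
Reading=A49: rows 2, 4, 11 → Unit = U54, U54, U54 ✓
Reading=A94: rows 3, 7 → Unit takes values {U59, U28} — violation
Reading=A83: rows 5, 14, 15 → Unit = U59, U59, U59 ✓
Reading=A14: row 6 → Unit = U26 ✓
Reading=A75: rows 8, 10 → Unit = U34, U34 ✓
Reading=A10: row 12 → Unit = U14 ✓
Reading=A89: row 13 → Unit = U53 ✓
The only Reading value with inconsistent Unit is Reading=A94.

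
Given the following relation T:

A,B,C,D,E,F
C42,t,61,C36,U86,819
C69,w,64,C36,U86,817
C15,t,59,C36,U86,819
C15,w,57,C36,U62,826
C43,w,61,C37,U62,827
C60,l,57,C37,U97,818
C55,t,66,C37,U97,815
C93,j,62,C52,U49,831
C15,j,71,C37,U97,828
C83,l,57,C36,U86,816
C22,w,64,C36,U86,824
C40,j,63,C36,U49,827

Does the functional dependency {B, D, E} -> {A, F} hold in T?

No

(B=t, D=C36, E=U86): 2 rows → {A,F} takes values {(C42, 819), (C15, 819)} — violation
(B=w, D=C36, E=U86): 2 rows → {A,F} takes values {(C69, 817), (C22, 824)} — violation
(B=w, D=C36, E=U62): 1 row → {A,F} = (C15, 826) ✓
(B=w, D=C37, E=U62): 1 row → {A,F} = (C43, 827) ✓
(B=l, D=C37, E=U97): 1 row → {A,F} = (C60, 818) ✓
(B=t, D=C37, E=U97): 1 row → {A,F} = (C55, 815) ✓
(B=j, D=C52, E=U49): 1 row → {A,F} = (C93, 831) ✓
(B=j, D=C37, E=U97): 1 row → {A,F} = (C15, 828) ✓
(B=l, D=C36, E=U86): 1 row → {A,F} = (C83, 816) ✓
(B=j, D=C36, E=U49): 1 row → {A,F} = (C40, 827) ✓
Two rows agree on {B, D, E} but differ on {A, F}, so {B, D, E} -> {A, F} does not hold.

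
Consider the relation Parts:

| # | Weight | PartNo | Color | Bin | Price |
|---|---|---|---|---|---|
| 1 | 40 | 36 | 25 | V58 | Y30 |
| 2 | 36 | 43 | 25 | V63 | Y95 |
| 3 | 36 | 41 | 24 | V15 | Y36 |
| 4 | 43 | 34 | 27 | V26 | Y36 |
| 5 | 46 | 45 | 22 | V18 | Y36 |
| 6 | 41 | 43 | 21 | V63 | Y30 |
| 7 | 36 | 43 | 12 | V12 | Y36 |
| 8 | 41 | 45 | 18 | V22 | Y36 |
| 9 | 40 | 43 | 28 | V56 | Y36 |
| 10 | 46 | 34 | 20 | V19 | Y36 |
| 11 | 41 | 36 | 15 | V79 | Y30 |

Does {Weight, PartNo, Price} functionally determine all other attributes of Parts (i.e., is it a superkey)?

All 11 rows have distinct {Weight, PartNo, Price} values, so {Weight, PartNo, Price} → (all attributes) holds and {Weight, PartNo, Price} is a superkey.

Yes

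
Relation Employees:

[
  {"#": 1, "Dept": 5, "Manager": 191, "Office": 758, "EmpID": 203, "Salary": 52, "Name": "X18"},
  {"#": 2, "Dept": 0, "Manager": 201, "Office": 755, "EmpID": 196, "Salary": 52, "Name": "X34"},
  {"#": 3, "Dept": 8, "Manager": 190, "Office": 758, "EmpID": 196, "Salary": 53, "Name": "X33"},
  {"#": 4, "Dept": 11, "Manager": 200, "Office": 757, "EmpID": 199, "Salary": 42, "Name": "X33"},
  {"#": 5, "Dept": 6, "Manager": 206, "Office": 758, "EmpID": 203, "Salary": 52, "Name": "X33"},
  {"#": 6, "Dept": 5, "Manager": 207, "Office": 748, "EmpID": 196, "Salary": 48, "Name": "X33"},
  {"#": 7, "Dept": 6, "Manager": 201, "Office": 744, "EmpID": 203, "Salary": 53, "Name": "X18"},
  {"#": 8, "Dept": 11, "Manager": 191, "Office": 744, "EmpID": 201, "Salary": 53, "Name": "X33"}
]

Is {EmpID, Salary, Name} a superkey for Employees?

Yes

All 8 rows have distinct {EmpID, Salary, Name} values, so {EmpID, Salary, Name} → (all attributes) holds and {EmpID, Salary, Name} is a superkey.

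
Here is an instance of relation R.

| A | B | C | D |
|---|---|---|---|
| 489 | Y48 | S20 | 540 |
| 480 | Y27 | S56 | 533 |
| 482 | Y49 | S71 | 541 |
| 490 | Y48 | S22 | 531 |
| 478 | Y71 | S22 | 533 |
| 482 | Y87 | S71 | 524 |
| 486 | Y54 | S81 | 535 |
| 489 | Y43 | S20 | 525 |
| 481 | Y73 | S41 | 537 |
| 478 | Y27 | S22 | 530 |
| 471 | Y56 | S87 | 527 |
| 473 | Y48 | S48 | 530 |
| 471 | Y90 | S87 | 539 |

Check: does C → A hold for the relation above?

C=S20: 2 rows → A = 489, 489 ✓
C=S56: 1 row → A = 480 ✓
C=S71: 2 rows → A = 482, 482 ✓
C=S22: 3 rows → A takes values {490, 478} — violation
C=S81: 1 row → A = 486 ✓
C=S41: 1 row → A = 481 ✓
C=S87: 2 rows → A = 471, 471 ✓
C=S48: 1 row → A = 473 ✓
Two rows agree on C but differ on A, so C → A does not hold.

No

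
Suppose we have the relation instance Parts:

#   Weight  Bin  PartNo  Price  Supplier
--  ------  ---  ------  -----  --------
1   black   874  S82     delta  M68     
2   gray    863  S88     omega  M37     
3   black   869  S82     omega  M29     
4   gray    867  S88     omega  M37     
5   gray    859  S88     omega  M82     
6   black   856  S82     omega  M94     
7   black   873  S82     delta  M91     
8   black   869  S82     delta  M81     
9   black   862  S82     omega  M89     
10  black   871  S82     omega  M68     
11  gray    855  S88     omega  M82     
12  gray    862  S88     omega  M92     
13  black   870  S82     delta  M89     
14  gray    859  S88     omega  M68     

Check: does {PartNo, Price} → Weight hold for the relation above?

(PartNo=S82, Price=delta): rows 1, 7, 8, 13 → Weight = black, black, black, black ✓
(PartNo=S88, Price=omega): rows 2, 4, 5, 11, 12, 14 → Weight = gray, gray, gray, gray, gray, gray ✓
(PartNo=S82, Price=omega): rows 3, 6, 9, 10 → Weight = black, black, black, black ✓
Every {PartNo, Price} value is associated with a single Weight value, so {PartNo, Price} → Weight holds.

Yes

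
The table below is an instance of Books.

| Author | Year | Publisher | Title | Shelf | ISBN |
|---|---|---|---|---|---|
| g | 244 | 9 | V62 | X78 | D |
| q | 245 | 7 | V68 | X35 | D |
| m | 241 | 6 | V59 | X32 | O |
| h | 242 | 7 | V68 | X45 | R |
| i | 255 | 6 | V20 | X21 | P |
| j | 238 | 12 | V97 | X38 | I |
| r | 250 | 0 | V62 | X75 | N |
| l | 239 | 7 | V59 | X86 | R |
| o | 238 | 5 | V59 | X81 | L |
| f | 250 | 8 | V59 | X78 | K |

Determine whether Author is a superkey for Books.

All 10 rows have distinct Author values, so Author → (all attributes) holds and Author is a superkey.

Yes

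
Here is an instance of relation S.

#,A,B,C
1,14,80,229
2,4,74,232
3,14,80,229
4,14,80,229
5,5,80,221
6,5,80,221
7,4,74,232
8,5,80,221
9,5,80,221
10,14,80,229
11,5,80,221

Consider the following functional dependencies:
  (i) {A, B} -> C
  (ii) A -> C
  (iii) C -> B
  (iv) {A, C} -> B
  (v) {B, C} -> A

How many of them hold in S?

(i) {A, B} -> C: every LHS value maps to a single RHS value — holds.
(ii) A -> C: every LHS value maps to a single RHS value — holds.
(iii) C -> B: every LHS value maps to a single RHS value — holds.
(iv) {A, C} -> B: every LHS value maps to a single RHS value — holds.
(v) {B, C} -> A: every LHS value maps to a single RHS value — holds.
5 of the 5 dependencies hold.

5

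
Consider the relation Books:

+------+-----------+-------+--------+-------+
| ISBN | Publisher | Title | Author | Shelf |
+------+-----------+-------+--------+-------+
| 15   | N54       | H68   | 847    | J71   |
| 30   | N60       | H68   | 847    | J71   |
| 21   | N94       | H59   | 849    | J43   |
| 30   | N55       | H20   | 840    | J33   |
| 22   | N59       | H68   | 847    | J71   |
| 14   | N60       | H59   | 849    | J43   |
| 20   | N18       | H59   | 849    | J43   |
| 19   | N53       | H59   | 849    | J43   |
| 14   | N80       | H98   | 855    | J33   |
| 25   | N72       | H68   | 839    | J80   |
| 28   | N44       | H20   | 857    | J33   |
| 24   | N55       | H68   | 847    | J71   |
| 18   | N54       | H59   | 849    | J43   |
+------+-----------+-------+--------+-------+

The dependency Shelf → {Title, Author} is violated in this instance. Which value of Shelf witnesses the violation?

Shelf=J71: 4 rows → {Title,Author} = (H68, 847), (H68, 847), (H68, 847), (H68, 847) ✓
Shelf=J43: 5 rows → {Title,Author} = (H59, 849), (H59, 849), (H59, 849), (H59, 849), (H59, 849) ✓
Shelf=J33: 3 rows → {Title,Author} takes values {(H20, 840), (H98, 855), (H20, 857)} — violation
Shelf=J80: 1 row → {Title,Author} = (H68, 839) ✓
The only Shelf value with inconsistent RHS is Shelf=J33.

J33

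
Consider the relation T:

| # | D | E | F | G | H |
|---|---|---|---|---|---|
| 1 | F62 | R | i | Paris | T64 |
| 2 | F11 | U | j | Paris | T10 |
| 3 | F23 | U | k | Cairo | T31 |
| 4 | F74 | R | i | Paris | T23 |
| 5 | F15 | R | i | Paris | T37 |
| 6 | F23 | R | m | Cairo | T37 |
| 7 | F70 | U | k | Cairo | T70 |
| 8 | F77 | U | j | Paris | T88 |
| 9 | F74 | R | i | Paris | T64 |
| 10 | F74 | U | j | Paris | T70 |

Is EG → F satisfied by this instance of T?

Yes

(E=R, G=Paris): rows 1, 4, 5, 9 → F = i, i, i, i ✓
(E=U, G=Paris): rows 2, 8, 10 → F = j, j, j ✓
(E=U, G=Cairo): rows 3, 7 → F = k, k ✓
(E=R, G=Cairo): row 6 → F = m ✓
Every EG value is associated with a single F value, so EG → F holds.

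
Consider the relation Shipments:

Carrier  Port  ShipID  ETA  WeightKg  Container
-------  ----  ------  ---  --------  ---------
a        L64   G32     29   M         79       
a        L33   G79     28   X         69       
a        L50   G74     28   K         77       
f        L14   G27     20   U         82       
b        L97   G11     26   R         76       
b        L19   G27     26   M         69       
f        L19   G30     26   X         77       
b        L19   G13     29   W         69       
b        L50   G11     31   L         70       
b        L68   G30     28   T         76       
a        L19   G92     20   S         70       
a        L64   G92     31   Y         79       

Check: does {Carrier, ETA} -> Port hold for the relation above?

No

(Carrier=a, ETA=29): 1 row → Port = L64 ✓
(Carrier=a, ETA=28): 2 rows → Port takes values {L33, L50} — violation
(Carrier=f, ETA=20): 1 row → Port = L14 ✓
(Carrier=b, ETA=26): 2 rows → Port takes values {L97, L19} — violation
(Carrier=f, ETA=26): 1 row → Port = L19 ✓
(Carrier=b, ETA=29): 1 row → Port = L19 ✓
(Carrier=b, ETA=31): 1 row → Port = L50 ✓
(Carrier=b, ETA=28): 1 row → Port = L68 ✓
(Carrier=a, ETA=20): 1 row → Port = L19 ✓
(Carrier=a, ETA=31): 1 row → Port = L64 ✓
Two rows agree on {Carrier, ETA} but differ on Port, so {Carrier, ETA} -> Port does not hold.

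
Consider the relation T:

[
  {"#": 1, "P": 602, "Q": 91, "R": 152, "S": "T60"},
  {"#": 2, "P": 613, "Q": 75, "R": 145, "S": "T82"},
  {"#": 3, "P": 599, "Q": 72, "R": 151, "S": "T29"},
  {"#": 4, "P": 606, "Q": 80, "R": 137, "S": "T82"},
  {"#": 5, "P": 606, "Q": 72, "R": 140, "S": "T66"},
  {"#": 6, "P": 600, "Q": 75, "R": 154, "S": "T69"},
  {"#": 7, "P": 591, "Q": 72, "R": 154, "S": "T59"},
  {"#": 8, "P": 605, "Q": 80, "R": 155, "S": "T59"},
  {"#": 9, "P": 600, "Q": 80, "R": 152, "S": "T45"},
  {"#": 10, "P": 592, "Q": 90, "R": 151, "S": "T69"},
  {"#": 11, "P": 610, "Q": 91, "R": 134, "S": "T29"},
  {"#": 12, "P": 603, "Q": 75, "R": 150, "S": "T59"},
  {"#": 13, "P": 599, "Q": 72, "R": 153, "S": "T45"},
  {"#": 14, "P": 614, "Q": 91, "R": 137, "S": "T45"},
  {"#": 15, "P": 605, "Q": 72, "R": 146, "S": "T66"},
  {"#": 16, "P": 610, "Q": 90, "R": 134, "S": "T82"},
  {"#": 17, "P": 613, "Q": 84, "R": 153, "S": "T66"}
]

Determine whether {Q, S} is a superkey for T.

Rows 5 and 15 have the same {Q, S} value (Q=72, S=T66) but are distinct tuples, so {Q, S} does not determine every attribute — not a superkey.

No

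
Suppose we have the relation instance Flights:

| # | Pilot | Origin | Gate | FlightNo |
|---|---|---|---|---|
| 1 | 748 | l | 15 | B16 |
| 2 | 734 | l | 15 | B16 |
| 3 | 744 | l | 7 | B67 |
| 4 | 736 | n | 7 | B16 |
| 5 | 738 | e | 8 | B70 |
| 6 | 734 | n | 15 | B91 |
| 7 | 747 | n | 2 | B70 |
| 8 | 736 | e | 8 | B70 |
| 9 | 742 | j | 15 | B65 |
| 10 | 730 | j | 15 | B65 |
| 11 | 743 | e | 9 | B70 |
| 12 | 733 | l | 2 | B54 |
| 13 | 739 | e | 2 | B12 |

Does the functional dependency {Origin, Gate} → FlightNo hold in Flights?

Yes

(Origin=l, Gate=15): rows 1, 2 → FlightNo = B16, B16 ✓
(Origin=l, Gate=7): row 3 → FlightNo = B67 ✓
(Origin=n, Gate=7): row 4 → FlightNo = B16 ✓
(Origin=e, Gate=8): rows 5, 8 → FlightNo = B70, B70 ✓
(Origin=n, Gate=15): row 6 → FlightNo = B91 ✓
(Origin=n, Gate=2): row 7 → FlightNo = B70 ✓
(Origin=j, Gate=15): rows 9, 10 → FlightNo = B65, B65 ✓
(Origin=e, Gate=9): row 11 → FlightNo = B70 ✓
(Origin=l, Gate=2): row 12 → FlightNo = B54 ✓
(Origin=e, Gate=2): row 13 → FlightNo = B12 ✓
Every {Origin, Gate} value is associated with a single FlightNo value, so {Origin, Gate} → FlightNo holds.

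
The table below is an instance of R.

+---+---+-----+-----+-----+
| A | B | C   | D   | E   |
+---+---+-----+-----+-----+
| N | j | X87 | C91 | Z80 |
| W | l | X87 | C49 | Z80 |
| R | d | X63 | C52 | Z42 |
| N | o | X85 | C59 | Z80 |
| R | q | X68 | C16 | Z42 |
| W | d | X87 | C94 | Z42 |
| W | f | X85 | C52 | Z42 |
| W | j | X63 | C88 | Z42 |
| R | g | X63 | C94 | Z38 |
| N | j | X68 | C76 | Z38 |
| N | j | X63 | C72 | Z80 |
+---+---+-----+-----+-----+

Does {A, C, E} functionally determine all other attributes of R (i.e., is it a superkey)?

All 11 rows have distinct {A, C, E} values, so {A, C, E} → (all attributes) holds and {A, C, E} is a superkey.

Yes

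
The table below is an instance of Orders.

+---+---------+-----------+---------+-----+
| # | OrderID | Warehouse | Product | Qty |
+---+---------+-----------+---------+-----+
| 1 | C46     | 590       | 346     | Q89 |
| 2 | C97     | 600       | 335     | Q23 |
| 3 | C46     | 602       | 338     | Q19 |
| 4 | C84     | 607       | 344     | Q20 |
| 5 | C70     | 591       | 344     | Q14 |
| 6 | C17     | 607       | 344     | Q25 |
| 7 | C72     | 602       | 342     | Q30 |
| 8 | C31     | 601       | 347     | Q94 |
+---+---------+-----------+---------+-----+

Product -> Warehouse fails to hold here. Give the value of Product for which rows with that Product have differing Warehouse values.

Product=346: row 1 → Warehouse = 590 ✓
Product=335: row 2 → Warehouse = 600 ✓
Product=338: row 3 → Warehouse = 602 ✓
Product=344: rows 4, 5, 6 → Warehouse takes values {607, 591} — violation
Product=342: row 7 → Warehouse = 602 ✓
Product=347: row 8 → Warehouse = 601 ✓
The only Product value with inconsistent Warehouse is Product=344.

344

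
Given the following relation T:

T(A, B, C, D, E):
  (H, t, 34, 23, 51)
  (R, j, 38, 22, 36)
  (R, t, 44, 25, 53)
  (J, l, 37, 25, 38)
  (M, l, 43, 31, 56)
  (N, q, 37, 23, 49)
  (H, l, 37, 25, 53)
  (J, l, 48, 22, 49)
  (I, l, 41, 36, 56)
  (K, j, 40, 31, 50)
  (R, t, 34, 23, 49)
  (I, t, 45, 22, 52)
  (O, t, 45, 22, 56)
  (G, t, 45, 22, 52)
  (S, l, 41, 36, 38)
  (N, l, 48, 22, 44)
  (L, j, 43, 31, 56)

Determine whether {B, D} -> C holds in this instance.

(B=t, D=23): 2 rows → C = 34, 34 ✓
(B=j, D=22): 1 row → C = 38 ✓
(B=t, D=25): 1 row → C = 44 ✓
(B=l, D=25): 2 rows → C = 37, 37 ✓
(B=l, D=31): 1 row → C = 43 ✓
(B=q, D=23): 1 row → C = 37 ✓
(B=l, D=22): 2 rows → C = 48, 48 ✓
(B=l, D=36): 2 rows → C = 41, 41 ✓
(B=j, D=31): 2 rows → C takes values {40, 43} — violation
(B=t, D=22): 3 rows → C = 45, 45, 45 ✓
Two rows agree on {B, D} but differ on C, so {B, D} -> C does not hold.

No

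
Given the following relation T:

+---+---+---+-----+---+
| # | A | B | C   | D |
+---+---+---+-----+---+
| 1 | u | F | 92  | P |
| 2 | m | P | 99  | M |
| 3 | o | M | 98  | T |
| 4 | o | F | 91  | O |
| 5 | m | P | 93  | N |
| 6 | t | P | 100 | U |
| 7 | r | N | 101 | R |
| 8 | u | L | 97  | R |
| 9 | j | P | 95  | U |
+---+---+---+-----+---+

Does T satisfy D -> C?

No

D=P: row 1 → C = 92 ✓
D=M: row 2 → C = 99 ✓
D=T: row 3 → C = 98 ✓
D=O: row 4 → C = 91 ✓
D=N: row 5 → C = 93 ✓
D=U: rows 6, 9 → C takes values {100, 95} — violation
D=R: rows 7, 8 → C takes values {101, 97} — violation
Two rows agree on D but differ on C, so D -> C does not hold.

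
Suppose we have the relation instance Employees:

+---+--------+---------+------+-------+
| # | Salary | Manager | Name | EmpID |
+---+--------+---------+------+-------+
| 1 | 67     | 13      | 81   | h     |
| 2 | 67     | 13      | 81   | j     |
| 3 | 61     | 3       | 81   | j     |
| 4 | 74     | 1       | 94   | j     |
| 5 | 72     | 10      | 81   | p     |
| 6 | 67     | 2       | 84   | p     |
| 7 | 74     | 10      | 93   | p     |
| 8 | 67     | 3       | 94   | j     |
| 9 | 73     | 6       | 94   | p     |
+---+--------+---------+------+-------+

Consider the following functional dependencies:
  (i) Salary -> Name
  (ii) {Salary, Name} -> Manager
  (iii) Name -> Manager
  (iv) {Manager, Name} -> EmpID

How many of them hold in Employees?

(i) Salary -> Name: Salary=67: rows 1, 2, 6, 8 → Name takes values {81, 84, 94} — violation; Salary=74: rows 4, 7 → Name takes values {94, 93} — violation — fails.
(ii) {Salary, Name} -> Manager: every LHS value maps to a single RHS value — holds.
(iii) Name -> Manager: Name=81: rows 1, 2, 3, 5 → Manager takes values {13, 3, 10} — violation; Name=94: rows 4, 8, 9 → Manager takes values {1, 3, 6} — violation — fails.
(iv) {Manager, Name} -> EmpID: (Manager=13, Name=81): rows 1, 2 → EmpID takes values {h, j} — violation — fails.
1 of the 4 dependencies holds.

1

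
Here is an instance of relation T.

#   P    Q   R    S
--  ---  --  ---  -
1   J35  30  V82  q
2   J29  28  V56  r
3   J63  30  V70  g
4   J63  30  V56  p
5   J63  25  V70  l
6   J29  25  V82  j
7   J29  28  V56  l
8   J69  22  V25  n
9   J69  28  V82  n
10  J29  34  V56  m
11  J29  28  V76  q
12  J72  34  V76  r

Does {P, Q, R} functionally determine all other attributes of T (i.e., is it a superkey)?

No

Rows 2 and 7 have the same {P, Q, R} value (P=J29, Q=28, R=V56) but are distinct tuples, so {P, Q, R} does not determine every attribute — not a superkey.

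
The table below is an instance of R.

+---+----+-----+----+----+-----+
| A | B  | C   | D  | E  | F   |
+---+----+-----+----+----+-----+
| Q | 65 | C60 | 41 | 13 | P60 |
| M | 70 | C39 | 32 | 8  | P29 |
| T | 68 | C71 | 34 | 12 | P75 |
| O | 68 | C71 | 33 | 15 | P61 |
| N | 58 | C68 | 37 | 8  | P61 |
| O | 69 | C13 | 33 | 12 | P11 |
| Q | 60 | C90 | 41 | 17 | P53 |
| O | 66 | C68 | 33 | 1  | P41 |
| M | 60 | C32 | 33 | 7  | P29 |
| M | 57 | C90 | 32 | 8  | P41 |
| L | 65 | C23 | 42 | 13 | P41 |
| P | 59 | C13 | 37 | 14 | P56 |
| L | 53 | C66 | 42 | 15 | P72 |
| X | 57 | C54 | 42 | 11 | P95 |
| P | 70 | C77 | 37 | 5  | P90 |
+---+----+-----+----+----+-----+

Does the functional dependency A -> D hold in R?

A=Q: 2 rows → D = 41, 41 ✓
A=M: 3 rows → D takes values {32, 33} — violation
A=T: 1 row → D = 34 ✓
A=O: 3 rows → D = 33, 33, 33 ✓
A=N: 1 row → D = 37 ✓
A=L: 2 rows → D = 42, 42 ✓
A=P: 2 rows → D = 37, 37 ✓
A=X: 1 row → D = 42 ✓
Two rows agree on A but differ on D, so A -> D does not hold.

No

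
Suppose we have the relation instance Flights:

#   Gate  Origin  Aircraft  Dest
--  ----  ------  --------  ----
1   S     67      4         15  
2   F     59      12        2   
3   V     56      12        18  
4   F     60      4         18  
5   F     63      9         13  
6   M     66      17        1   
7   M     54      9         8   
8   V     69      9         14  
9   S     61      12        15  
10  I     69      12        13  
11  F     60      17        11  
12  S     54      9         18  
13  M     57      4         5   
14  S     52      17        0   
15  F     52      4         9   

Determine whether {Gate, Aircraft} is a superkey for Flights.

Rows 4 and 15 have the same {Gate, Aircraft} value (Gate=F, Aircraft=4) but are distinct tuples, so {Gate, Aircraft} does not determine every attribute — not a superkey.

No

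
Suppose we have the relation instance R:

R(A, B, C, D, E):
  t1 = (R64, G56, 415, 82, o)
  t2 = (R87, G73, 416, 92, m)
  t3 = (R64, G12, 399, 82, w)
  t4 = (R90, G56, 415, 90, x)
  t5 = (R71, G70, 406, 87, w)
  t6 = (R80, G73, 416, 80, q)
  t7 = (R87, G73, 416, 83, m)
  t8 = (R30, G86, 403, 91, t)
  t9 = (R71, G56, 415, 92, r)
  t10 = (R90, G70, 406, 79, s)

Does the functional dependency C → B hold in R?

Yes

C=415: rows 1, 4, 9 → B = G56, G56, G56 ✓
C=416: rows 2, 6, 7 → B = G73, G73, G73 ✓
C=399: row 3 → B = G12 ✓
C=406: rows 5, 10 → B = G70, G70 ✓
C=403: row 8 → B = G86 ✓
Every C value is associated with a single B value, so C → B holds.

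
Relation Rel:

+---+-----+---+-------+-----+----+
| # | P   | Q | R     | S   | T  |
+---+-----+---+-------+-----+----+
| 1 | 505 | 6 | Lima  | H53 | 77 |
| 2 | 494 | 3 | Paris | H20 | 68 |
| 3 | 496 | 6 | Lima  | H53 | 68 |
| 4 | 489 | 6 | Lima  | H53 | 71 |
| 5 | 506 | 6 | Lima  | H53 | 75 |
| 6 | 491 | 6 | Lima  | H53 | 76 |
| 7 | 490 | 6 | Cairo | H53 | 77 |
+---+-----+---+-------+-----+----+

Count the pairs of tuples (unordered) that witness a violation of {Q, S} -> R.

5

(Q=6, S=H53): violating pairs (1,7), (3,7), (4,7), (5,7), (6,7) — 5 pairs.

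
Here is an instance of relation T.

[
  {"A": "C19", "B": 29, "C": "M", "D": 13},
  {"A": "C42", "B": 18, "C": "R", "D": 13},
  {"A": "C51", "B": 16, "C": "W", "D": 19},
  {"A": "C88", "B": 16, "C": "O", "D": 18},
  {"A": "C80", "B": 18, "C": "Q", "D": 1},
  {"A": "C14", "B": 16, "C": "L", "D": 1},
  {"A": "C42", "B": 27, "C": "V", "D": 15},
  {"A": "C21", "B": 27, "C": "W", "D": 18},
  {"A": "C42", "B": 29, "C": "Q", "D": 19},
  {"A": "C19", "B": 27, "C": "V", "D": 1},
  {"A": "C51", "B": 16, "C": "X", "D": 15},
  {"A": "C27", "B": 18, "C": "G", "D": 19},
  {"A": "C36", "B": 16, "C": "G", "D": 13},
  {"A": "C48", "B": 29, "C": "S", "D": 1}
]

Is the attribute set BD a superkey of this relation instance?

Yes

All 14 rows have distinct BD values, so BD → (all attributes) holds and BD is a superkey.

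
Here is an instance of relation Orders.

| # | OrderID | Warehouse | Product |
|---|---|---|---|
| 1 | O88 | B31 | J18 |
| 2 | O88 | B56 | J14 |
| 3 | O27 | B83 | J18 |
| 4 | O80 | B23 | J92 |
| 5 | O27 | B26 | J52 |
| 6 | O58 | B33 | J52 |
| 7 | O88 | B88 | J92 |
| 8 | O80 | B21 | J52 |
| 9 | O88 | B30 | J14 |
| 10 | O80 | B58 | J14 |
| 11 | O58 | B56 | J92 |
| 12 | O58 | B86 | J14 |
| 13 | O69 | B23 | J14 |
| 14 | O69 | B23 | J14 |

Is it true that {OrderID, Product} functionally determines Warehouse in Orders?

No

(OrderID=O88, Product=J18): row 1 → Warehouse = B31 ✓
(OrderID=O88, Product=J14): rows 2, 9 → Warehouse takes values {B56, B30} — violation
(OrderID=O27, Product=J18): row 3 → Warehouse = B83 ✓
(OrderID=O80, Product=J92): row 4 → Warehouse = B23 ✓
(OrderID=O27, Product=J52): row 5 → Warehouse = B26 ✓
(OrderID=O58, Product=J52): row 6 → Warehouse = B33 ✓
(OrderID=O88, Product=J92): row 7 → Warehouse = B88 ✓
(OrderID=O80, Product=J52): row 8 → Warehouse = B21 ✓
(OrderID=O80, Product=J14): row 10 → Warehouse = B58 ✓
(OrderID=O58, Product=J92): row 11 → Warehouse = B56 ✓
(OrderID=O58, Product=J14): row 12 → Warehouse = B86 ✓
(OrderID=O69, Product=J14): rows 13, 14 → Warehouse = B23, B23 ✓
Two rows agree on {OrderID, Product} but differ on Warehouse, so {OrderID, Product} → Warehouse does not hold.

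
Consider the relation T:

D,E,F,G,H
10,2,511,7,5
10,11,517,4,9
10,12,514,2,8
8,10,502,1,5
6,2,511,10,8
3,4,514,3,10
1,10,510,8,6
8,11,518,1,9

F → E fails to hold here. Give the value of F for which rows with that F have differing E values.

F=511: 2 rows → E = 2, 2 ✓
F=517: 1 row → E = 11 ✓
F=514: 2 rows → E takes values {12, 4} — violation
F=502: 1 row → E = 10 ✓
F=510: 1 row → E = 10 ✓
F=518: 1 row → E = 11 ✓
The only F value with inconsistent E is F=514.

514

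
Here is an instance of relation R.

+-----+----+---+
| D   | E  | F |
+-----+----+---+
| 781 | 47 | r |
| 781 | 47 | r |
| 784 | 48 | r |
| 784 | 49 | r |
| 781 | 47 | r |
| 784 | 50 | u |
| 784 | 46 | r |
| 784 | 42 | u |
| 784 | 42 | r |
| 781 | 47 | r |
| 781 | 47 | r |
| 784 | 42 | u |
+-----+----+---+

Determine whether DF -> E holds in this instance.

No

(D=781, F=r): 5 rows → E = 47, 47, 47, 47, 47 ✓
(D=784, F=r): 4 rows → E takes values {48, 49, 46, 42} — violation
(D=784, F=u): 3 rows → E takes values {50, 42} — violation
Two rows agree on DF but differ on E, so DF -> E does not hold.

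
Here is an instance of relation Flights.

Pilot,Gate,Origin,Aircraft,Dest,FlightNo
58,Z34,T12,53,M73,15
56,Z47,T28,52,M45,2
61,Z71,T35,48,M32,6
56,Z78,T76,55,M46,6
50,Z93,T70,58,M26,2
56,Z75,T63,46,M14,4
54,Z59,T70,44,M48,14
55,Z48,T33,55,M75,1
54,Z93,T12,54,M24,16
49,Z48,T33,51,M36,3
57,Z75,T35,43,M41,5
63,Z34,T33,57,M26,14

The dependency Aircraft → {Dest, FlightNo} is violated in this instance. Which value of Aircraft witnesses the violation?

55

Aircraft=53: 1 row → {Dest,FlightNo} = (M73, 15) ✓
Aircraft=52: 1 row → {Dest,FlightNo} = (M45, 2) ✓
Aircraft=48: 1 row → {Dest,FlightNo} = (M32, 6) ✓
Aircraft=55: 2 rows → {Dest,FlightNo} takes values {(M46, 6), (M75, 1)} — violation
Aircraft=58: 1 row → {Dest,FlightNo} = (M26, 2) ✓
Aircraft=46: 1 row → {Dest,FlightNo} = (M14, 4) ✓
Aircraft=44: 1 row → {Dest,FlightNo} = (M48, 14) ✓
Aircraft=54: 1 row → {Dest,FlightNo} = (M24, 16) ✓
Aircraft=51: 1 row → {Dest,FlightNo} = (M36, 3) ✓
Aircraft=43: 1 row → {Dest,FlightNo} = (M41, 5) ✓
Aircraft=57: 1 row → {Dest,FlightNo} = (M26, 14) ✓
The only Aircraft value with inconsistent RHS is Aircraft=55.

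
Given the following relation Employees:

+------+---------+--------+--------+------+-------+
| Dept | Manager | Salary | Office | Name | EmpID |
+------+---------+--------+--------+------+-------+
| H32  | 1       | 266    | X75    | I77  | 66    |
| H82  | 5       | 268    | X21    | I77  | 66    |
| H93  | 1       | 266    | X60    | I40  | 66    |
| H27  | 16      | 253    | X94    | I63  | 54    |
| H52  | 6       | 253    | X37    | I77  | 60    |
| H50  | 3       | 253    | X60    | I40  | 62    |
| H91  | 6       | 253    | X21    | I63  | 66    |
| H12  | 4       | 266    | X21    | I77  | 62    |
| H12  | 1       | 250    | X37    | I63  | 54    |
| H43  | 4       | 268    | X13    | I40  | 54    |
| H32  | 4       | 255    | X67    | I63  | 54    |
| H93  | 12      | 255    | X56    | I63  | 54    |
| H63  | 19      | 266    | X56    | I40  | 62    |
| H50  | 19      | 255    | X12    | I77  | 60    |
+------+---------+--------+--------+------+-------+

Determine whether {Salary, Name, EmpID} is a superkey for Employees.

Two distinct rows share (Salary=255, Name=I63, EmpID=54), so {Salary, Name, EmpID} does not determine every attribute — not a superkey.

No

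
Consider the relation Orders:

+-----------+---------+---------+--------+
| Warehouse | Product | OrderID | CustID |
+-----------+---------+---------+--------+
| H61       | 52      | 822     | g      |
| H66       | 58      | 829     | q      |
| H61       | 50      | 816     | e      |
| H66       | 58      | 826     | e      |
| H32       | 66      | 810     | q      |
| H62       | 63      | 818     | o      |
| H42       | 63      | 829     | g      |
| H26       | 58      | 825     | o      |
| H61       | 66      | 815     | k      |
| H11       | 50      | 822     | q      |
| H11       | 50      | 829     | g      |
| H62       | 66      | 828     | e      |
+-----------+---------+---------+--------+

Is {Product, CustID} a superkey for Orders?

All 12 rows have distinct {Product, CustID} values, so {Product, CustID} → (all attributes) holds and {Product, CustID} is a superkey.

Yes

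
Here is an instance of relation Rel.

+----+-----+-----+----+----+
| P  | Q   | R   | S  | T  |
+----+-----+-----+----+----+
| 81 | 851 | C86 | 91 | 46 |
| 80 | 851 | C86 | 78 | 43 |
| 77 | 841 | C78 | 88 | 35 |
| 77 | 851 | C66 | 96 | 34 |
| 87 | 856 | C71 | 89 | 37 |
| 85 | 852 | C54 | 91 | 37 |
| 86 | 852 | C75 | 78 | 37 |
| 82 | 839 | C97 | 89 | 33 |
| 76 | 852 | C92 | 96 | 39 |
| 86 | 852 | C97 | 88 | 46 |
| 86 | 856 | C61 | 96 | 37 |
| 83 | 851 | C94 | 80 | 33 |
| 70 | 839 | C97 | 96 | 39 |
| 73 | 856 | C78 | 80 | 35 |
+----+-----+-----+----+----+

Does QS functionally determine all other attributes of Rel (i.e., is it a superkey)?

All 14 rows have distinct QS values, so QS → (all attributes) holds and QS is a superkey.

Yes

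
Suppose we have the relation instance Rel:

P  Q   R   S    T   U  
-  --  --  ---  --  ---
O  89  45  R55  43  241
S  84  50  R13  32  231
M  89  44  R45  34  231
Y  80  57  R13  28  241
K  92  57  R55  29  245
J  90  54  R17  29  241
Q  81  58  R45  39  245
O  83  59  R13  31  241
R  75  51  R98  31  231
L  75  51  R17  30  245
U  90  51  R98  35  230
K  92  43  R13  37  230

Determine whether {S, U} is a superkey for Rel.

No

Two distinct rows share (S=R13, U=241), so {S, U} does not determine every attribute — not a superkey.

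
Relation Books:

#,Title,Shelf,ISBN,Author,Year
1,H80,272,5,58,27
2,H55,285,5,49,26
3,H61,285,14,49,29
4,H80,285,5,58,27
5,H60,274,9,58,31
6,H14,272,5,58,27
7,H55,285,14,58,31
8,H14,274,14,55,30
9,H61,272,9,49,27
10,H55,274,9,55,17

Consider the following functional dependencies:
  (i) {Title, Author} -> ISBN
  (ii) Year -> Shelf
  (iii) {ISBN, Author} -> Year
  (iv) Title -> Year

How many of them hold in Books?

1

(i) {Title, Author} -> ISBN: (Title=H61, Author=49): rows 3, 9 → ISBN takes values {14, 9} — violation — fails.
(ii) Year -> Shelf: Year=27: rows 1, 4, 6, 9 → Shelf takes values {272, 285} — violation; Year=31: rows 5, 7 → Shelf takes values {274, 285} — violation — fails.
(iii) {ISBN, Author} -> Year: every LHS value maps to a single RHS value — holds.
(iv) Title -> Year: Title=H55: rows 2, 7, 10 → Year takes values {26, 31, 17} — violation; Title=H61: rows 3, 9 → Year takes values {29, 27} — violation; Title=H14: rows 6, 8 → Year takes values {27, 30} — violation — fails.
1 of the 4 dependencies holds.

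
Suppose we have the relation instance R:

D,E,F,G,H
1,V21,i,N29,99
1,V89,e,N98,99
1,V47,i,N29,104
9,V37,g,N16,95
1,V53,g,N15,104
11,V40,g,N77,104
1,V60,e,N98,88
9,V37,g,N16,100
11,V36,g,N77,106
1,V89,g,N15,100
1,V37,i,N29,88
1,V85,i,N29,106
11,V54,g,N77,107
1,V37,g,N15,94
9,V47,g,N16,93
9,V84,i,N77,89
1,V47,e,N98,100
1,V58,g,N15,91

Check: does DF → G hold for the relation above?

Yes

(D=1, F=i): 4 rows → G = N29, N29, N29, N29 ✓
(D=1, F=e): 3 rows → G = N98, N98, N98 ✓
(D=9, F=g): 3 rows → G = N16, N16, N16 ✓
(D=1, F=g): 4 rows → G = N15, N15, N15, N15 ✓
(D=11, F=g): 3 rows → G = N77, N77, N77 ✓
(D=9, F=i): 1 row → G = N77 ✓
Every DF value is associated with a single G value, so DF → G holds.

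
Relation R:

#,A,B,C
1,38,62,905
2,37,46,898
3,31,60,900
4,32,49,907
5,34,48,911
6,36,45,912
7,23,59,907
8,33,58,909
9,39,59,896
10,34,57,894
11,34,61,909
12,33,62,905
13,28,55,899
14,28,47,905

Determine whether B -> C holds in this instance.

No

B=62: rows 1, 12 → C = 905, 905 ✓
B=46: row 2 → C = 898 ✓
B=60: row 3 → C = 900 ✓
B=49: row 4 → C = 907 ✓
B=48: row 5 → C = 911 ✓
B=45: row 6 → C = 912 ✓
B=59: rows 7, 9 → C takes values {907, 896} — violation
B=58: row 8 → C = 909 ✓
B=57: row 10 → C = 894 ✓
B=61: row 11 → C = 909 ✓
B=55: row 13 → C = 899 ✓
B=47: row 14 → C = 905 ✓
Two rows agree on B but differ on C, so B -> C does not hold.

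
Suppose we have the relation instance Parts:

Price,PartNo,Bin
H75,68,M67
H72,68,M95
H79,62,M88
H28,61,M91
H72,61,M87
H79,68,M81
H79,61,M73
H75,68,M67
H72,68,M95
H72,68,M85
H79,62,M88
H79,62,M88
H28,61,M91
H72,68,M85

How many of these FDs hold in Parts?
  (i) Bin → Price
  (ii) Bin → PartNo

(i) Bin → Price: every LHS value maps to a single RHS value — holds.
(ii) Bin → PartNo: every LHS value maps to a single RHS value — holds.
2 of the 2 dependencies hold.

2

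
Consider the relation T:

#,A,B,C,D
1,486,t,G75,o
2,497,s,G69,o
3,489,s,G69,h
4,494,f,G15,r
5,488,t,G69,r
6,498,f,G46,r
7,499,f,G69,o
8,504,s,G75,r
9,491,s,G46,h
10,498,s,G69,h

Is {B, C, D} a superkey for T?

Rows 3 and 10 have the same {B, C, D} value (B=s, C=G69, D=h) but are distinct tuples, so {B, C, D} does not determine every attribute — not a superkey.

No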